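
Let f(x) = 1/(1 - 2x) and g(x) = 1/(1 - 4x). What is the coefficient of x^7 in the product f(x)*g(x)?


The coefficient of x^n in f*g is the Cauchy product: sum_{k=0}^{n} a^k * b^(n-k).
With a=2, b=4, n=7:
sum_{k=0}^{7} 2^k * 4^(7-k)
= 32640

32640


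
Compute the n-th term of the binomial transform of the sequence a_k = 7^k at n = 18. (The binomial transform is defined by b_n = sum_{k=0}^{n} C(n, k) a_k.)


With a_k = 7^k, b_n = sum_{k=0}^{n} C(n, k) 7^k = (1 + 7)^n by the binomial theorem.
For n = 18: (1 + 7)^18 = 8^18 = 18014398509481984.

18014398509481984


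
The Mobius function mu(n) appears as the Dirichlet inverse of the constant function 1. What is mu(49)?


49 has a squared prime factor, so mu(49) = 0.
Factorization reveals a repeated prime.

0


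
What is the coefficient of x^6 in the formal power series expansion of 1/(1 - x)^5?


The expansion 1/(1 - x)^r = sum_{k>=0} C(k + r - 1, r - 1) x^k follows from the multiset / negative-binomial theorem (or from repeated differentiation of the geometric series).
For r = 5 and k = 6:
C(10, 4) = 3628800 / (24 * 720) = 210.

210


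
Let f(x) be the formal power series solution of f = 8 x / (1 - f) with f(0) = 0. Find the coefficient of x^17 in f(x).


Apply Lagrange inversion: f = 8 x * phi(f) with phi(t) = 1/(1 - t), so
[x^n] f = 8^n * (1/n) [t^(n-1)] phi(t)^n = 8^n * (1/n) [t^(n-1)] (1 - t)^(-n) = 8^n * (1/n) C(2n - 2, n - 1) = 8^n * C_{n-1}.
For n = 17: C_16 = C(32, 16) / 17 = 601080390/17 = 35357670.
With the 8^17 = 2251799813685248 factor, the coefficient is 2251799813685248 * 35357670 = 79618394718344482652160.

79618394718344482652160


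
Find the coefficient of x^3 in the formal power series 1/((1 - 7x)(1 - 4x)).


By partial fractions or Cauchy convolution:
The coefficient equals sum_{k=0}^{3} 7^k * 4^(3-k).
= 715

715


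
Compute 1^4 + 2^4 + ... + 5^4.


This power sum has a closed form given by Faulhaber's formula
sum_{k=1}^{m} k^p = (1 / (p + 1)) * sum_{j=0}^{p} C(p + 1, j) B_j m^(p + 1 - j),
but for small m direct computation is fastest:
1 + 16 + 81 + 256 + 625 = 979.

979


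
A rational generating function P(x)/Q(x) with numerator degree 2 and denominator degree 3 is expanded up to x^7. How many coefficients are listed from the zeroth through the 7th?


Expanding up to x^7 gives the coefficients for x^0, x^1, ..., x^7.
That is 7 + 1 = 8 coefficients in total.

8


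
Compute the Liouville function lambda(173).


The Liouville function is lambda(k) = (-1)^Omega(k), where Omega(k) counts the prime factors of k with multiplicity.
Factoring: 173 = 173, so Omega(173) = 1.
lambda(173) = (-1)^1 = -1.

-1


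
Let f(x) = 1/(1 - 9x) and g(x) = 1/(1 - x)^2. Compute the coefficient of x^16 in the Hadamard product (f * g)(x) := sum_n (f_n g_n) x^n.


f has coefficients f_k = 9^k. For g = 1/(1 - x)^2 the coefficient is g_k = C(k + 1, 1) = k + 1. The Hadamard coefficient is (f * g)_k = 9^k * (k + 1).
For k = 16: 9^16 * 17 = 1853020188851841 * 17 = 31501343210481297.

31501343210481297


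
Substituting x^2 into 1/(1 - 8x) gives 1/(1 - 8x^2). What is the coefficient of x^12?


The coefficient of x^(2m) in 1/(1 - 8x^2) is 8^m.
With n = 12 = 2*6, the coefficient is 8^6 = 262144.

262144


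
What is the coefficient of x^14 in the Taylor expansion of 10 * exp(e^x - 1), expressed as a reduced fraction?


exp(e^x - 1) = sum_{k>=0} Bell_k x^k / k!, where Bell_k is the k-th Bell number.
So the coefficient of x^14 is 10 * Bell_14 / 14!.
Computing: Bell_14 = 190899322 and 14! = 87178291200, giving
10 * 190899322/87178291200 = 95449661/4358914560.

95449661/4358914560


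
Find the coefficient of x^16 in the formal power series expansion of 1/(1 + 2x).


Write 1/(1 + c x) = 1/(1 - (-c) x) and apply the geometric-series identity
1/(1 - y) = sum_{k>=0} y^k to get 1/(1 + c x) = sum_{k>=0} (-c)^k x^k.
So the coefficient of x^k is (-c)^k = (-1)^k * c^k.
Here c = 2 and k = 16:
(-2)^16 = 1 * 65536 = 65536

65536


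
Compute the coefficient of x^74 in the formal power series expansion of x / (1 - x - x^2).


Let f(x) = sum_{k>=0} a_k x^k. Multiplying f(x) * (1 - x - x^2) = x and matching coefficients gives a_0 = 0, a_1 = 1, and a_k = a_{k-1} + a_{k-2} for k >= 2. These are the Fibonacci numbers F_k.
Iterating from F_0 = 0, F_1 = 1:
F_0=0, F_1=1, F_2=1, F_3=2, F_4=3, F_5=5, F_6=8, F_7=13, F_8=21, F_9=34, ...
F_74 = 1304969544928657.

1304969544928657


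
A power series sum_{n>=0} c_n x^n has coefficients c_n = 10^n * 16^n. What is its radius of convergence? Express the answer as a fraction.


By the root test (Cauchy-Hadamard), the radius is R = 1 / limsup_n |c_n|^(1/n).
Here |c_n|^(1/n) = (10^n * 16^n)^(1/n) = 10 * 16 = 160 for all n.
So R = 1/160 = 1/160.

1/160


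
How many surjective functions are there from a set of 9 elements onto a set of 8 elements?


By inclusion-exclusion on which target elements are missed, the number of surjections from an n-set onto a k-set is
surj(n, k) = sum_{j=0}^{k} (-1)^j C(k, j) (k - j)^n.
Equivalently surj(n, k) = k! * S(n, k), where S(n, k) is the Stirling number of the second kind.
For n = 9, k = 8:
S(9, 8) = 36, so
surj = 8! * 36 = 40320 * 36 = 1451520.

1451520


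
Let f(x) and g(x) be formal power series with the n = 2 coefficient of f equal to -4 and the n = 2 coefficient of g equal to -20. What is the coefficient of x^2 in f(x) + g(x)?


Addition of formal power series is termwise.
The coefficient of x^2 in f + g = -4 + -20
= -24

-24


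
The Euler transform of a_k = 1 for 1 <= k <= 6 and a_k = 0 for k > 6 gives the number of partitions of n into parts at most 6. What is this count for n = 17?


Partitions of 17 into parts at most 6:
Using generating function (1-x)^(-1)(1-x^2)^(-1)...(1-x^6)^(-1),
the coefficient of x^17 = 163

163


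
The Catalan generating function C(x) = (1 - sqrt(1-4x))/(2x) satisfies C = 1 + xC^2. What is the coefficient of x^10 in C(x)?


Substituting x -> x scales the n-th coefficient by 1, so [x^10] C(x) = C_10.
C_10 = C(2*10, 10)/(11) = 184756/11 = 16796.
= 16796.

16796


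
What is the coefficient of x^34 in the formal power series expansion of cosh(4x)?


The Maclaurin series is cosh(t) = sum_{m>=0} t^(2m) / (2m)!, so substituting t = 4x, only even powers of x are nonzero, with coefficient of x^(2m) equal to 4^(2m) / (2m)!.
For x^34 the coefficient is 4^34/34! = 295147905179352825856/295232799039604140847618609643520000000 = 68719476736/68739242628124575327993046875.

68719476736/68739242628124575327993046875


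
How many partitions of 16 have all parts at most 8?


Using the generating function (1-x)^(-1)(1-x^2)^(-1)...(1-x^8)^(-1),
the coefficient of x^16 counts these restricted partitions.
Result = 186

186


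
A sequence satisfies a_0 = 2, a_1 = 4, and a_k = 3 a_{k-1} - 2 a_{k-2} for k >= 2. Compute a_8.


The characteristic equation is t^2 - 3 t + 2 = 0, with roots r_1 = 2 and r_2 = 1 (so c_1 = r_1 + r_2, c_2 = -r_1 r_2 as required).
One can use the closed form a_n = A r_1^n + B r_2^n, but direct iteration is more reliable:
a_0 = 2, a_1 = 4, a_2 = 8, a_3 = 16, a_4 = 32, a_5 = 64, a_6 = 128, a_7 = 256, a_8 = 512.
So a_8 = 512.

512


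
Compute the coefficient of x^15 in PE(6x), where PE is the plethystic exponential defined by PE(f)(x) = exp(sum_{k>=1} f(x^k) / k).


With f(x) = 6x, the exponent is sum_{k>=1} 6 x^k / k = 6 * (-ln(1 - x)). Exponentiating:
PE(6x) = exp(-6 ln(1 - x)) = 1/(1 - x)^6.
By the negative binomial expansion, [x^n] 1/(1 - x)^6 = C(n + 5, 5).
For n = 15: C(20, 5) = 15504.

15504


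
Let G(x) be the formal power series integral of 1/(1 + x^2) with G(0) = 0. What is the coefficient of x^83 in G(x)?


1/(1 + x^2) = sum_{j>=0} (-1)^j x^(2j). Integrating termwise with G(0) = 0:
G(x) = sum_{j>=0} (-1)^j x^(2j+1) / (2j+1) = arctan(x).
Only odd powers are nonzero. For x^83 write 83 = 2*41 + 1, giving
(-1)^41 / 83 = -1/83 = -1/83.

-1/83


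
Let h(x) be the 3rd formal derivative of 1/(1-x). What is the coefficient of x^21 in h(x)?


Differentiating 3 times: d^3/dx^3 [1/(1-x)] = 3!/(1-x)^4.
The expansion 1/(1-x)^4 = sum_{k>=0} C(k+3, 3) x^k, so the coefficient of x^n in 3!/(1-x)^4 is 3! * C(n+3, 3).
For n = 21: 6 * C(24, 3) = 6 * 2024 = 12144

12144


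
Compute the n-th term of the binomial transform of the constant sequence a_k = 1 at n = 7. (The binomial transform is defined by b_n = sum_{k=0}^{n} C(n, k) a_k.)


With a_k = 1 for all k, b_n = sum_{k=0}^{n} C(n, k) = 2^n by the binomial theorem.
For n = 7: 2^7 = 128.

128


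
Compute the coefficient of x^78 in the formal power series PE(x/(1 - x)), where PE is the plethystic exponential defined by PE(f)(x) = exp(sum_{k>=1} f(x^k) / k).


For f(x) = x/(1 - x) we have
sum_{k>=1} f(x^k) / k = sum_{k>=1} (1/k) * x^k / (1 - x^k) = sum_{k, m >= 1} x^(k m) / k,
which after exponentiating simplifies to
PE(x/(1 - x)) = prod_{k>=1} 1 / (1 - x^k).
This is the generating function for the partition function p(n), so the coefficient of x^78 is p(78).
Computing p(78) by dynamic programming over parts 1, 2, ..., 78: p(78) = 12132164.

12132164


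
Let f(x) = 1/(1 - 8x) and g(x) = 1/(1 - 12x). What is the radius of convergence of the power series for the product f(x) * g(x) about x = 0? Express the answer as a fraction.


The radius of 1/(1 - 8x) is 1/8 (nearest singularity at x = 1/8), and the radius of 1/(1 - 12x) is 1/12.
The product f(x)*g(x) = 1/((1 - 8x)(1 - 12x)) has singularities at both 1/8 and 1/12, so its radius of convergence is the distance to the nearest one:
min(1/8, 1/12) = 1/12.

1/12


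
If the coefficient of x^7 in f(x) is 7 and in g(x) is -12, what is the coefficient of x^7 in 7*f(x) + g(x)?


Scalar multiplication scales coefficients: 7 * 7 = 49.
Then add the g coefficient: 49 + -12
= 37

37


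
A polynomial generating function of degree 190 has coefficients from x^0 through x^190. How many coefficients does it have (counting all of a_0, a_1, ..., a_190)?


A polynomial of degree 190 takes the form a_0 + a_1 x + ... + a_190 x^190.
The number of coefficients is 190 + 1 = 191.

191


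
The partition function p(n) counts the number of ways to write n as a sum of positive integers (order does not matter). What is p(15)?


Using the generating function prod_{k>=1} 1/(1-x^k), we compute p(15).
By dynamic programming over parts 1 through 15:
p(15) = 176

176


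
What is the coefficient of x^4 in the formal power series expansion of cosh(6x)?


The Maclaurin series is cosh(t) = sum_{m>=0} t^(2m) / (2m)!, so substituting t = 6x, only even powers of x are nonzero, with coefficient of x^(2m) equal to 6^(2m) / (2m)!.
For x^4 the coefficient is 6^4/4! = 1296/24 = 54.

54


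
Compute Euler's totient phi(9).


phi(n) counts integers in [1, n] coprime to n. Using the multiplicative formula phi(n) = n * prod_{p | n} (1 - 1/p):
9 = 3^2, so
phi(9) = 9 * (1 - 1/3) = 6.

6


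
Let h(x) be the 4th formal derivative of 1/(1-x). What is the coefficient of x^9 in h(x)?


Differentiating 4 times: d^4/dx^4 [1/(1-x)] = 4!/(1-x)^5.
The expansion 1/(1-x)^5 = sum_{k>=0} C(k+4, 4) x^k, so the coefficient of x^n in 4!/(1-x)^5 is 4! * C(n+4, 4).
For n = 9: 24 * C(13, 4) = 24 * 715 = 17160

17160


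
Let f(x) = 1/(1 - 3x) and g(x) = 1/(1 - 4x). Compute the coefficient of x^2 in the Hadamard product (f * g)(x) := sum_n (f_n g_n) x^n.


f has coefficients f_k = 3^k and g has coefficients g_k = 4^k, so the Hadamard product has coefficient (f*g)_k = 3^k * 4^k = 12^k.
For k = 2: 12^2 = 144.

144


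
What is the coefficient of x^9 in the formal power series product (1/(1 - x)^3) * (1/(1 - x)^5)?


Combine the factors: (1/(1 - x)^3) * (1/(1 - x)^5) = 1/(1 - x)^8.
Then use 1/(1 - x)^r = sum_{k>=0} C(k + r - 1, r - 1) x^k with r = 8 and k = 9:
C(16, 7) = 11440.

11440


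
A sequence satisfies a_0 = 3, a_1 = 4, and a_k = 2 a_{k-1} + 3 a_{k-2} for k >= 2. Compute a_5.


The characteristic equation is t^2 - 2 t - 3 = 0, with roots r_1 = 3 and r_2 = -1 (so c_1 = r_1 + r_2, c_2 = -r_1 r_2 as required).
One can use the closed form a_n = A r_1^n + B r_2^n, but direct iteration is more reliable:
a_0 = 3, a_1 = 4, a_2 = 17, a_3 = 46, a_4 = 143, a_5 = 424.
So a_5 = 424.

424


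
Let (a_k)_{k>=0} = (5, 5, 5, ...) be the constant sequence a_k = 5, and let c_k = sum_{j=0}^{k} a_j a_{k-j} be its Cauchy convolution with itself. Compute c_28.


Since a_j = 5 for all j >= 0, the convolution sum becomes
c_k = sum_{j=0}^{k} 5 * 5 = 25 * (k + 1).
Equivalently, the generating function of (a_k) is 5/(1 - x) and its square is 25/(1 - x)^2 = sum_{k>=0} 25(k + 1) x^k.
For k = 28: 25 * 29 = 725.

725


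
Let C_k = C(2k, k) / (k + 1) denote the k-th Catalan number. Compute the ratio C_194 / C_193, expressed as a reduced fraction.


Using C_k = (2k)! / (k! (k+1)!), the ratio C_{k+1}/C_k simplifies to
C_{k+1}/C_k = [(2k+2)! / ((k+1)! (k+2)!)] * [k! (k+1)! / (2k)!]
 = (2k+2)(2k+1) / ((k+1)(k+2)) = 2(2k+1) / (k+2).
For k = 193: 2(2*193 + 1) / (193 + 2) = 774/195 = 258/65.

258/65


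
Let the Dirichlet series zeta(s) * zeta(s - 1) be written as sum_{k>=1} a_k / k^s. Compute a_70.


Convolution gives a_k = sum_{d | k} d * 1 = sum_{d | k} d = sigma(k), the sum of positive divisors of k.
For k = 70, the divisors are 1, 2, 5, 7, 10, 14, 35, 70, so
sigma(70) = 1 + 2 + 5 + 7 + 10 + 14 + 35 + 70 = 144.

144


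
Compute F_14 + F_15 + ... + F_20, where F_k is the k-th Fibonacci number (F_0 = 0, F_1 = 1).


Use the identity sum_{k=0}^{N} F_k = F_{N+2} - 1 (which follows from F_{k+2} - F_{k+1} = F_k). Then
sum_{k=14}^{20} F_k = (F_{22} - 1) - (F_{15} - 1) = F_{22} - F_{15}.
Computing: F_{22} = 17711, F_{15} = 610, so
Sum = 17711 - 610 = 17101.

17101


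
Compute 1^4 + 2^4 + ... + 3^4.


This power sum has a closed form given by Faulhaber's formula
sum_{k=1}^{m} k^p = (1 / (p + 1)) * sum_{j=0}^{p} C(p + 1, j) B_j m^(p + 1 - j),
but for small m direct computation is fastest:
1 + 16 + 81 = 98.

98


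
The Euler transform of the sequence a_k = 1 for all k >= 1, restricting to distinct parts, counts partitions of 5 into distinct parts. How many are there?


Partitions of 5 into distinct parts can be computed via generating function.
Product (1+x)(1+x^2)(1+x^3)...
The coefficient of x^5 = 3

3


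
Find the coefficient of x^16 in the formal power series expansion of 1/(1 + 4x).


Write 1/(1 + c x) = 1/(1 - (-c) x) and apply the geometric-series identity
1/(1 - y) = sum_{k>=0} y^k to get 1/(1 + c x) = sum_{k>=0} (-c)^k x^k.
So the coefficient of x^k is (-c)^k = (-1)^k * c^k.
Here c = 4 and k = 16:
(-4)^16 = 1 * 4294967296 = 4294967296

4294967296


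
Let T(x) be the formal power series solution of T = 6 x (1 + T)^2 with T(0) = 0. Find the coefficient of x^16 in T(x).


Apply the Lagrange inversion formula: if T = 6 x * phi(T) with phi(t) = (1 + t)^2, then [x^n] T = 6^n * (1/n) [t^(n-1)] phi(t)^n = 6^n * (1/n) [t^(n-1)] (1 + t)^(2n) = 6^n * (1/n) C(2n, n-1).
Using the identity C(2n, n-1) = C(2n, n) * n / (n+1), the unscaled factor equals C(2n, n) / (n+1) = C_n, the n-th Catalan number.
For n = 16: C_16 = C(32, 16) / 17 = 601080390/17 = 35357670.
With the 6^16 = 2821109907456 factor, the coefficient is 2821109907456 * 35357670 = 99747873141559787520.

99747873141559787520


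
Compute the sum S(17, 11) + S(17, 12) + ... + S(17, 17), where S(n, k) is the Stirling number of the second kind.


By definition, S(n, k) counts partitions of an n-set into exactly k nonempty blocks.
Computing row n = 17 for k = 11..17:
S(17, k): 512060978, 62022324, 4910178, 249900, 7820, 136, 1
Sum = 579251337.

579251337


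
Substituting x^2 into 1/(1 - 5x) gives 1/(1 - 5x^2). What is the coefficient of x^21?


Since 1/(1 - 5x^2) only has even powers of x,
the coefficient of x^21 (odd) is 0.

0


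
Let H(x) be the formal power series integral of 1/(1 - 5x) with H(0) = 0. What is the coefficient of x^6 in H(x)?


1/(1 - 5x) = sum_{k>=0} 5^k x^k. Integrating termwise with H(0) = 0:
H(x) = sum_{k>=0} 5^k x^(k+1) / (k+1) = sum_{m>=1} 5^(m-1) x^m / m.
For m = 6: 5^5/6 = 3125/6 = 3125/6.

3125/6


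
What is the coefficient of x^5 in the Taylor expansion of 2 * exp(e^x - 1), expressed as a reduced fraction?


exp(e^x - 1) = sum_{k>=0} Bell_k x^k / k!, where Bell_k is the k-th Bell number.
So the coefficient of x^5 is 2 * Bell_5 / 5!.
Computing: Bell_5 = 52 and 5! = 120, giving
2 * 52/120 = 13/15.

13/15


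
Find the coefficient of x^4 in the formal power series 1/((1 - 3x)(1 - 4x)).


By partial fractions or Cauchy convolution:
The coefficient equals sum_{k=0}^{4} 3^k * 4^(4-k).
= 781

781


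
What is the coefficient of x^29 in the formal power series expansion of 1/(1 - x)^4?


The negative binomial / multiset identity is
1/(1 - x)^r = sum_{k>=0} C(k + r - 1, r - 1) x^k.
Here r = 4 and k = 29, so the coefficient is
C(29 + 3, 3) = C(32, 3)
= 4960

4960


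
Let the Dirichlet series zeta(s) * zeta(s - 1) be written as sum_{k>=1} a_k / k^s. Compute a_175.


Convolution gives a_k = sum_{d | k} d * 1 = sum_{d | k} d = sigma(k), the sum of positive divisors of k.
For k = 175, the divisors are 1, 5, 7, 25, 35, 175, so
sigma(175) = 1 + 5 + 7 + 25 + 35 + 175 = 248.

248


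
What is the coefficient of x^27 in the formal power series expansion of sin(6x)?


The Maclaurin series is sin(t) = sum_{k>=0} (-1)^k t^(2k+1) / (2k+1)!, so substituting t = 6x, only odd powers of x are nonzero, with coefficient of x^(2k+1) equal to (-1)^k 6^(2k+1) / (2k+1)!.
Write 27 = 2*13 + 1, giving the coefficient (-1)^13 * 6^27 / 27! = -1023490369077469249536/10888869450418352160768000000 = -76527504/814172781296875.

-76527504/814172781296875


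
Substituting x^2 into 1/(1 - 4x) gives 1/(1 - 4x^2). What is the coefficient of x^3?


Since 1/(1 - 4x^2) only has even powers of x,
the coefficient of x^3 (odd) is 0.

0


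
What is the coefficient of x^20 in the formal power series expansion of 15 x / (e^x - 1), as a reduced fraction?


The exponential generating function for Bernoulli numbers is
x / (e^x - 1) = sum_{k>=0} B_k x^k / k!.
So the coefficient of x^20 in 15 x / (e^x - 1) is 15 B_20 / 20!.
Computing: B_20 = -174611/330, 20! = 2432902008176640000, giving
15 * -174611/330 / 2432902008176640000 = -174611/53523844179886080000.

-174611/53523844179886080000


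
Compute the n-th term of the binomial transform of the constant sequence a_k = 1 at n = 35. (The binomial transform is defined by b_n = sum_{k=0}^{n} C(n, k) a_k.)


With a_k = 1 for all k, b_n = sum_{k=0}^{n} C(n, k) = 2^n by the binomial theorem.
For n = 35: 2^35 = 34359738368.

34359738368


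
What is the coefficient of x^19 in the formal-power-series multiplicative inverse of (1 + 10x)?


The inverse is 1/(1 + 10x). Apply the geometric identity 1/(1 - y) = sum_{k>=0} y^k with y = -10x:
1/(1 + 10x) = sum_{k>=0} (-10)^k x^k.
So the coefficient of x^19 is (-10)^19 = -10000000000000000000.

-10000000000000000000


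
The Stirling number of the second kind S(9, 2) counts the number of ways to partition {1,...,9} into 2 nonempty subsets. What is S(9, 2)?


Using the explicit formula S(n,k) = (1/k!) sum_{j=0}^{k} (-1)^(k-j) C(k,j) j^n:
S(9, 2) = 255
Equivalently, S(n,k) is n! times the coefficient of x^n in the EGF (e^x - 1)^k / k!.

255


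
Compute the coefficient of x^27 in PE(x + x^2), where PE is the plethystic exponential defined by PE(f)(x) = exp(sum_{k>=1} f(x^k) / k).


With f(x) = x + x^2, the exponent is sum_{k>=1} (x^k + x^(2k)) / k = -ln(1 - x) - ln(1 - x^2). Exponentiating:
PE(x + x^2) = 1 / ((1 - x)(1 - x^2)).
This is the generating function for partitions of n into parts of size 1 or 2. The number of 2's can be any j in 0..13, and the rest are 1's, so
[x^27] = floor(27/2) + 1 = 14.

14


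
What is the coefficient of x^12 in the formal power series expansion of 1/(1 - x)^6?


The expansion 1/(1 - x)^r = sum_{k>=0} C(k + r - 1, r - 1) x^k follows from the multiset / negative-binomial theorem (or from repeated differentiation of the geometric series).
For r = 6 and k = 12:
C(17, 5) = 355687428096000 / (120 * 479001600) = 6188.

6188


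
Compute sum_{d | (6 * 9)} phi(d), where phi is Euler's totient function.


First, 6 * 9 = 54. One classical identity is sum_{d | n} phi(d) = n (each k in [1, n] has a unique gcd with n, and among the k's with gcd(k, n) = n/d there are phi(d) of them). So the sum equals 54. We also verify directly:
Divisors of 54: 1, 2, 3, 6, 9, 18, 27, 54.
phi values: 1, 1, 2, 2, 6, 6, 18, 18.
Sum = 54.

54


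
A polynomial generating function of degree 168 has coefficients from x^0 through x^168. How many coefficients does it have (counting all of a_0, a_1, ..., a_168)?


A polynomial of degree 168 takes the form a_0 + a_1 x + ... + a_168 x^168.
The number of coefficients is 168 + 1 = 169.

169


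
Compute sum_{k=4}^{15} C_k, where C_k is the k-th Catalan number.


C_4 through C_15: 14, 42, 132, 429, 1430, 4862, 16796, 58786, 208012, 742900, 2674440, 9694845
Sum = 14 + 42 + 132 + 429 + 1430 + 4862 + 16796 + 58786 + 208012 + 742900 + 2674440 + 9694845
= 13402688

13402688


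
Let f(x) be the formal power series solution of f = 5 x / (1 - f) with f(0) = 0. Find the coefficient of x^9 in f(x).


Apply Lagrange inversion: f = 5 x * phi(f) with phi(t) = 1/(1 - t), so
[x^n] f = 5^n * (1/n) [t^(n-1)] phi(t)^n = 5^n * (1/n) [t^(n-1)] (1 - t)^(-n) = 5^n * (1/n) C(2n - 2, n - 1) = 5^n * C_{n-1}.
For n = 9: C_8 = C(16, 8) / 9 = 12870/9 = 1430.
With the 5^9 = 1953125 factor, the coefficient is 1953125 * 1430 = 2792968750.

2792968750


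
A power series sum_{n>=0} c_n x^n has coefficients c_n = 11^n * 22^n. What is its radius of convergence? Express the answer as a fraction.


By the root test (Cauchy-Hadamard), the radius is R = 1 / limsup_n |c_n|^(1/n).
Here |c_n|^(1/n) = (11^n * 22^n)^(1/n) = 11 * 22 = 242 for all n.
So R = 1/242 = 1/242.

1/242


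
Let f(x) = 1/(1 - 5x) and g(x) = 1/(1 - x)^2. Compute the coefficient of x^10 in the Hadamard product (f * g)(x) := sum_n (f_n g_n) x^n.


f has coefficients f_k = 5^k. For g = 1/(1 - x)^2 the coefficient is g_k = C(k + 1, 1) = k + 1. The Hadamard coefficient is (f * g)_k = 5^k * (k + 1).
For k = 10: 5^10 * 11 = 9765625 * 11 = 107421875.

107421875


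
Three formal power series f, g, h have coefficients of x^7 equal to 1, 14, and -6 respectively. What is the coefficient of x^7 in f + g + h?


Series addition is componentwise:
1 + 14 + -6
= 9

9


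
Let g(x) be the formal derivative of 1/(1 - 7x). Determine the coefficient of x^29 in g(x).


Differentiate termwise: d/dx sum_{k>=0} 7^k x^k = sum_{k>=1} k 7^k x^(k-1) = sum_{j>=0} (j+1) 7^(j+1) x^j.
Equivalently, d/dx [1/(1 - 7x)] = 7/(1 - 7x)^2.
For j = 29: 30 * 7^30 = 30 * 22539340290692258087863249 = 676180208720767742635897470.

676180208720767742635897470


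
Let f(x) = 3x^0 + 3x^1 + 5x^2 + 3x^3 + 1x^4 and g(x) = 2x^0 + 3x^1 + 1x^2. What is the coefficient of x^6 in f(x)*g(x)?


Cauchy product at x^6:
1*1
= 1

1


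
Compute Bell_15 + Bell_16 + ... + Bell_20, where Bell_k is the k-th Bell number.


Recall Bell_k counts set partitions of a k-set (with Bell_0 = 1 by convention).
Bell_15 through Bell_20: 1382958545, 10480142147, 82864869804, 682076806159, 5832742205057, 51724158235372
Sum = 1382958545 + 10480142147 + 82864869804 + 682076806159 + 5832742205057 + 51724158235372 = 58333705217084.

58333705217084


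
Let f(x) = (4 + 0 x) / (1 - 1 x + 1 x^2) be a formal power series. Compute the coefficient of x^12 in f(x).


Write f(x) = sum_{k>=0} a_k x^k. Multiplying both sides by 1 - 1 x + 1 x^2 gives
(1 - 1 x + 1 x^2) sum_{k>=0} a_k x^k = 4 + 0 x.
Matching coefficients:
 x^0: a_0 = 4
 x^1: a_1 - 1 a_0 = 0  =>  a_1 = 1*4 + 0 = 4
 x^k (k >= 2): a_k = 1 a_{k-1} - 1 a_{k-2}.
Iterating: a_2 = 0, a_3 = -4, a_4 = -4, a_5 = 0, a_6 = 4, a_7 = 4, a_8 = 0, a_9 = -4, a_10 = -4, a_11 = 0, a_12 = 4.
So the coefficient of x^12 is 4.

4


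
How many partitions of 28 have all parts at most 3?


Using the generating function (1-x)^(-1)(1-x^2)^(-1)(1-x^3)^(-1),
the coefficient of x^28 counts these restricted partitions.
Result = 80

80


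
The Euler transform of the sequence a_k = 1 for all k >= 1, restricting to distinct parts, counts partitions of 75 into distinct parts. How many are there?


Partitions of 75 into distinct parts can be computed via generating function.
Product (1+x)(1+x^2)(1+x^3)...
The coefficient of x^75 = 48446

48446


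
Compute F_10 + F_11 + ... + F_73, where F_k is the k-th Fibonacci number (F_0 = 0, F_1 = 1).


Use the identity sum_{k=0}^{N} F_k = F_{N+2} - 1 (which follows from F_{k+2} - F_{k+1} = F_k). Then
sum_{k=10}^{73} F_k = (F_{75} - 1) - (F_{11} - 1) = F_{75} - F_{11}.
Computing: F_{75} = 2111485077978050, F_{11} = 89, so
Sum = 2111485077978050 - 89 = 2111485077977961.

2111485077977961


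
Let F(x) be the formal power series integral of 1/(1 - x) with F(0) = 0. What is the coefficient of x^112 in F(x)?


1/(1 - x) = sum_{k>=0} x^k. Integrating termwise and using F(0) = 0 gives
F(x) = sum_{k>=0} x^(k+1) / (k+1) = sum_{m>=1} x^m / m = -ln(1 - x).
So the coefficient of x^112 is 1/112 = 1/112.

1/112


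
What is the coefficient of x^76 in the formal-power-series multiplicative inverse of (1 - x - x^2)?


Let the inverse be f(x) = sum_{k>=0} a_k x^k. From f(x) * (1 - x - x^2) = 1 and matching coefficients:
 x^0: a_0 = 1.
 x^1: a_1 - a_0 = 0, so a_1 = 1.
 x^k (k >= 2): a_k - a_{k-1} - a_{k-2} = 0, i.e. a_k = a_{k-1} + a_{k-2}.
This is the Fibonacci-type recurrence shifted so that a_0 = a_1 = 1.
Iterating: a_0=1, a_1=1, a_2=2, a_3=3, a_4=5, a_5=8, a_6=13, a_7=21, a_8=34, a_9=55, ...
a_76 = 5527939700884757.

5527939700884757


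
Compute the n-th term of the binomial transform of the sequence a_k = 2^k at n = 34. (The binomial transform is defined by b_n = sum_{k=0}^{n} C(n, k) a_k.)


With a_k = 2^k, b_n = sum_{k=0}^{n} C(n, k) 2^k = (1 + 2)^n by the binomial theorem.
For n = 34: (1 + 2)^34 = 3^34 = 16677181699666569.

16677181699666569


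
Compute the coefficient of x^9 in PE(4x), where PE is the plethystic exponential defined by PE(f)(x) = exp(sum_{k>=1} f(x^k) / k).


With f(x) = 4x, the exponent is sum_{k>=1} 4 x^k / k = 4 * (-ln(1 - x)). Exponentiating:
PE(4x) = exp(-4 ln(1 - x)) = 1/(1 - x)^4.
By the negative binomial expansion, [x^n] 1/(1 - x)^4 = C(n + 3, 3).
For n = 9: C(12, 3) = 220.

220


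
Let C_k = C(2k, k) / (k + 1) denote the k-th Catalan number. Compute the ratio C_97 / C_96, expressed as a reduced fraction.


Using C_k = (2k)! / (k! (k+1)!), the ratio C_{k+1}/C_k simplifies to
C_{k+1}/C_k = [(2k+2)! / ((k+1)! (k+2)!)] * [k! (k+1)! / (2k)!]
 = (2k+2)(2k+1) / ((k+1)(k+2)) = 2(2k+1) / (k+2).
For k = 96: 2(2*96 + 1) / (96 + 2) = 386/98 = 193/49.

193/49


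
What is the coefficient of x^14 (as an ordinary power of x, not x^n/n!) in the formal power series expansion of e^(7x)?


The exponential series is e^y = sum_{k>=0} y^k / k!. Substituting y = 7x gives
e^(7x) = sum_{k>=0} 7^k x^k / k!.
So the coefficient of x^n is a^n/n! with a = 7, n = 14:
7^14 / 14! = 678223072849/87178291200 = 13841287201/1779148800

13841287201/1779148800


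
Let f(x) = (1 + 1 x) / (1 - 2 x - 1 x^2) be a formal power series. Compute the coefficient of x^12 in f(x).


Write f(x) = sum_{k>=0} a_k x^k. Multiplying both sides by 1 - 2 x - 1 x^2 gives
(1 - 2 x - 1 x^2) sum_{k>=0} a_k x^k = 1 + 1 x.
Matching coefficients:
 x^0: a_0 = 1
 x^1: a_1 - 2 a_0 = 1  =>  a_1 = 2*1 + 1 = 3
 x^k (k >= 2): a_k = 2 a_{k-1} + 1 a_{k-2}.
Iterating: a_2 = 7, a_3 = 17, a_4 = 41, a_5 = 99, a_6 = 239, a_7 = 577, a_8 = 1393, a_9 = 3363, a_10 = 8119, a_11 = 19601, a_12 = 47321.
So the coefficient of x^12 is 47321.

47321


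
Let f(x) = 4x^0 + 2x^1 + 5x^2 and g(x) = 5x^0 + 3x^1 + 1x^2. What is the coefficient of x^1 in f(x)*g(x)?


Cauchy product at x^1:
4*3 + 2*5
= 22

22


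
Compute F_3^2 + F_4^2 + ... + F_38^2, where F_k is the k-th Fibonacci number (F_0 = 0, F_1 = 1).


There is a standard identity sum_{k=0}^{N} F_k^2 = F_N * F_{N+1} (proved inductively from the telescoping relation F_k^2 = F_k F_{k+1} - F_{k-1} F_k). Then
sum_{k=3}^{38} F_k^2 = F_38 F_39 - F_2 F_3.
Computing: F_38 = 39088169, F_39 = 63245986, F_2 = 1, F_3 = 2.
Sum = 39088169 * 63245986 - 1 * 2 = 2472169789339632.

2472169789339632


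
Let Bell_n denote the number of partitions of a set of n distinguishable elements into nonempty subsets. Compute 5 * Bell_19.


Bell_19 can be computed from the Bell triangle or from Dobinski's identity Bell_n = (1/e) * sum_{k>=0} k^n / k!.
Computing Bell_19 = 5832742205057.
Then 5 * 5832742205057 = 29163711025285.

29163711025285


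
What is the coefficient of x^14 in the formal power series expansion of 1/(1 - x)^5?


The expansion 1/(1 - x)^r = sum_{k>=0} C(k + r - 1, r - 1) x^k follows from the multiset / negative-binomial theorem (or from repeated differentiation of the geometric series).
For r = 5 and k = 14:
C(18, 4) = 6402373705728000 / (24 * 87178291200) = 3060.

3060


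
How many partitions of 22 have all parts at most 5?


Using the generating function (1-x)^(-1)(1-x^2)^(-1)...(1-x^5)^(-1),
the coefficient of x^22 counts these restricted partitions.
Result = 255

255


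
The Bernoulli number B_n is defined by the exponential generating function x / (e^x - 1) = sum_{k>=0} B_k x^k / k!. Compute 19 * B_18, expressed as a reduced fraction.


Bernoulli numbers can also be computed recursively via B_0 = 1 and sum_{j=0}^{m} C(m+1, j) B_j = 0 for m >= 1. Odd-index Bernoulli numbers vanish for k >= 3.
Computing B_18 = 43867/798, so 19 * B_18 = 19 * 43867/798 = 43867/42.

43867/42


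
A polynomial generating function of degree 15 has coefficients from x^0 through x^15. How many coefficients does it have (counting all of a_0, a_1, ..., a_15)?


A polynomial of degree 15 takes the form a_0 + a_1 x + ... + a_15 x^15.
The number of coefficients is 15 + 1 = 16.

16


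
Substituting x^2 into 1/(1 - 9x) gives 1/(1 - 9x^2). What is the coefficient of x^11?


Since 1/(1 - 9x^2) only has even powers of x,
the coefficient of x^11 (odd) is 0.

0


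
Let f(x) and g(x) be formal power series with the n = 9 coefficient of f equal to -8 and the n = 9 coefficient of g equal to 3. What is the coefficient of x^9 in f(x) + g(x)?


Addition of formal power series is termwise.
The coefficient of x^9 in f + g = -8 + 3
= -5

-5


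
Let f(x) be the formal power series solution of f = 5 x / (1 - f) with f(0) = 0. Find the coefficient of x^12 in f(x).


Apply Lagrange inversion: f = 5 x * phi(f) with phi(t) = 1/(1 - t), so
[x^n] f = 5^n * (1/n) [t^(n-1)] phi(t)^n = 5^n * (1/n) [t^(n-1)] (1 - t)^(-n) = 5^n * (1/n) C(2n - 2, n - 1) = 5^n * C_{n-1}.
For n = 12: C_11 = C(22, 11) / 12 = 705432/12 = 58786.
With the 5^12 = 244140625 factor, the coefficient is 244140625 * 58786 = 14352050781250.

14352050781250


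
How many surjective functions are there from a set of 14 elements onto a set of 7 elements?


By inclusion-exclusion on which target elements are missed, the number of surjections from an n-set onto a k-set is
surj(n, k) = sum_{j=0}^{k} (-1)^j C(k, j) (k - j)^n.
Equivalently surj(n, k) = k! * S(n, k), where S(n, k) is the Stirling number of the second kind.
For n = 14, k = 7:
S(14, 7) = 49329280, so
surj = 7! * 49329280 = 5040 * 49329280 = 248619571200.

248619571200


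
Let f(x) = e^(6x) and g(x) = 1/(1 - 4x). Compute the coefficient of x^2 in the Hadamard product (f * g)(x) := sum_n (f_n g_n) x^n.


Expanding: f_k = 6^k/k! (from e^(6x)) and g_k = 4^k (from 1/(1 - 4x)). So the Hadamard coefficient (f * g)_k = 6^k 4^k / k! = (24)^k / k!.
For k = 2: 24^2/2! = 576/2 = 288.

288


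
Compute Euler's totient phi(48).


phi(n) counts integers in [1, n] coprime to n. Using the multiplicative formula phi(n) = n * prod_{p | n} (1 - 1/p):
48 = 2^4 * 3, so
phi(48) = 48 * (1 - 1/2) * (1 - 1/3) = 16.

16


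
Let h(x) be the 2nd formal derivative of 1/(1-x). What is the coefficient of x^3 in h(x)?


Differentiating 2 times: d^2/dx^2 [1/(1-x)] = 2!/(1-x)^3.
The expansion 1/(1-x)^3 = sum_{k>=0} C(k+2, 2) x^k, so the coefficient of x^n in 2!/(1-x)^3 is 2! * C(n+2, 2).
For n = 3: 2 * C(5, 2) = 2 * 10 = 20

20


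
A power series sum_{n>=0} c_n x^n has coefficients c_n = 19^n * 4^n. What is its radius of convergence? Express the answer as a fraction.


By the root test (Cauchy-Hadamard), the radius is R = 1 / limsup_n |c_n|^(1/n).
Here |c_n|^(1/n) = (19^n * 4^n)^(1/n) = 19 * 4 = 76 for all n.
So R = 1/76 = 1/76.

1/76


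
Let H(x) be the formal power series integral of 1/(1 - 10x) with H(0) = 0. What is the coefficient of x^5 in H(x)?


1/(1 - 10x) = sum_{k>=0} 10^k x^k. Integrating termwise with H(0) = 0:
H(x) = sum_{k>=0} 10^k x^(k+1) / (k+1) = sum_{m>=1} 10^(m-1) x^m / m.
For m = 5: 10^4/5 = 10000/5 = 2000.

2000


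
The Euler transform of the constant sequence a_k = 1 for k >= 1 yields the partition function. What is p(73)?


The Euler transform converts the sequence a_k = 1 into the number of integer partitions.
Using the recurrence or dynamic programming:
p(73) = 6185689

6185689


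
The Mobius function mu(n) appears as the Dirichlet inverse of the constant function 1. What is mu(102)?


102 = 2 * 3 * 17 (all distinct primes).
mu(102) = (-1)^3 = -1

-1


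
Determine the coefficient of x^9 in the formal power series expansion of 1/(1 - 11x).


The geometric series identity gives 1/(1 - c x) = sum_{k>=0} c^k x^k, so the coefficient of x^k is c^k.
Here c = 11 and k = 9.
Computing: 11^9 = 2357947691

2357947691


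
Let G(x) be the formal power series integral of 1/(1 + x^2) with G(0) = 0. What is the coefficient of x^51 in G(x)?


1/(1 + x^2) = sum_{j>=0} (-1)^j x^(2j). Integrating termwise with G(0) = 0:
G(x) = sum_{j>=0} (-1)^j x^(2j+1) / (2j+1) = arctan(x).
Only odd powers are nonzero. For x^51 write 51 = 2*25 + 1, giving
(-1)^25 / 51 = -1/51 = -1/51.

-1/51


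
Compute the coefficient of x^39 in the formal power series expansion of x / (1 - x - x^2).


Let f(x) = sum_{k>=0} a_k x^k. Multiplying f(x) * (1 - x - x^2) = x and matching coefficients gives a_0 = 0, a_1 = 1, and a_k = a_{k-1} + a_{k-2} for k >= 2. These are the Fibonacci numbers F_k.
Iterating from F_0 = 0, F_1 = 1:
F_0=0, F_1=1, F_2=1, F_3=2, F_4=3, F_5=5, F_6=8, F_7=13, F_8=21, F_9=34, ...
F_39 = 63245986.

63245986


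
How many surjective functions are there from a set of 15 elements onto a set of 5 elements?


By inclusion-exclusion on which target elements are missed, the number of surjections from an n-set onto a k-set is
surj(n, k) = sum_{j=0}^{k} (-1)^j C(k, j) (k - j)^n.
Equivalently surj(n, k) = k! * S(n, k), where S(n, k) is the Stirling number of the second kind.
For n = 15, k = 5:
S(15, 5) = 210766920, so
surj = 5! * 210766920 = 120 * 210766920 = 25292030400.

25292030400


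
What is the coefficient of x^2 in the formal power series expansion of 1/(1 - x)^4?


The negative binomial / multiset identity is
1/(1 - x)^r = sum_{k>=0} C(k + r - 1, r - 1) x^k.
Here r = 4 and k = 2, so the coefficient is
C(2 + 3, 3) = C(5, 3)
= 10

10


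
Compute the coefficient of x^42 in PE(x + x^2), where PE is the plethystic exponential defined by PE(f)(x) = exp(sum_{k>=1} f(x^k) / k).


With f(x) = x + x^2, the exponent is sum_{k>=1} (x^k + x^(2k)) / k = -ln(1 - x) - ln(1 - x^2). Exponentiating:
PE(x + x^2) = 1 / ((1 - x)(1 - x^2)).
This is the generating function for partitions of n into parts of size 1 or 2. The number of 2's can be any j in 0..21, and the rest are 1's, so
[x^42] = floor(42/2) + 1 = 22.

22


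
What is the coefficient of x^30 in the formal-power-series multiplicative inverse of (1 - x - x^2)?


Let the inverse be f(x) = sum_{k>=0} a_k x^k. From f(x) * (1 - x - x^2) = 1 and matching coefficients:
 x^0: a_0 = 1.
 x^1: a_1 - a_0 = 0, so a_1 = 1.
 x^k (k >= 2): a_k - a_{k-1} - a_{k-2} = 0, i.e. a_k = a_{k-1} + a_{k-2}.
This is the Fibonacci-type recurrence shifted so that a_0 = a_1 = 1.
Iterating: a_0=1, a_1=1, a_2=2, a_3=3, a_4=5, a_5=8, a_6=13, a_7=21, a_8=34, a_9=55, ...
a_30 = 1346269.

1346269


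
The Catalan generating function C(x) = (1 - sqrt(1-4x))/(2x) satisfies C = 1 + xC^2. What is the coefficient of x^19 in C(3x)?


Substituting x -> 3x scales the n-th coefficient by 3^n, so [x^19] C(3x) = 3^19 * C_19.
C_19 = C(2*19, 19)/(20) = 35345263800/20 = 1767263190.
So 3^19 * 1767263190 = 1162261467 * 1767263190 = 2054021907784499730.

2054021907784499730


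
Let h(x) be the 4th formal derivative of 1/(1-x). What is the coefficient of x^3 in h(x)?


Differentiating 4 times: d^4/dx^4 [1/(1-x)] = 4!/(1-x)^5.
The expansion 1/(1-x)^5 = sum_{k>=0} C(k+4, 4) x^k, so the coefficient of x^n in 4!/(1-x)^5 is 4! * C(n+4, 4).
For n = 3: 24 * C(7, 4) = 24 * 35 = 840

840


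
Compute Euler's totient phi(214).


phi(n) counts integers in [1, n] coprime to n. Using the multiplicative formula phi(n) = n * prod_{p | n} (1 - 1/p):
214 = 2 * 107, so
phi(214) = 214 * (1 - 1/2) * (1 - 1/107) = 106.

106


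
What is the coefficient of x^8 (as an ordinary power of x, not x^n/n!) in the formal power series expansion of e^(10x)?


The exponential series is e^y = sum_{k>=0} y^k / k!. Substituting y = 10x gives
e^(10x) = sum_{k>=0} 10^k x^k / k!.
So the coefficient of x^n is a^n/n! with a = 10, n = 8:
10^8 / 8! = 100000000/40320 = 156250/63

156250/63


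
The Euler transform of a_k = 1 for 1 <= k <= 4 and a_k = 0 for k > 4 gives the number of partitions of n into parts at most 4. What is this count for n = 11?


Partitions of 11 into parts at most 4:
Using generating function (1-x)^(-1)(1-x^2)^(-1)...(1-x^4)^(-1),
the coefficient of x^11 = 27

27


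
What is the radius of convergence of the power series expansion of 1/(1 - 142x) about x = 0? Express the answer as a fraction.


Expanding 1/(1 - 142x) = sum_{k>=0} 142^k x^k, the series converges when |142x| < 1, i.e., |x| < 1/142.
So the radius of convergence is 1/142 = 1/142.

1/142


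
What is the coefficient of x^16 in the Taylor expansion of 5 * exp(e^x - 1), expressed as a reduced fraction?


exp(e^x - 1) = sum_{k>=0} Bell_k x^k / k!, where Bell_k is the k-th Bell number.
So the coefficient of x^16 is 5 * Bell_16 / 16!.
Computing: Bell_16 = 10480142147 and 16! = 20922789888000, giving
5 * 10480142147/20922789888000 = 10480142147/4184557977600.

10480142147/4184557977600


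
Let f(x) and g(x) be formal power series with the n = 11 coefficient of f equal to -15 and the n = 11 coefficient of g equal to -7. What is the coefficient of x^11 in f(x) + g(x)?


Addition of formal power series is termwise.
The coefficient of x^11 in f + g = -15 + -7
= -22

-22


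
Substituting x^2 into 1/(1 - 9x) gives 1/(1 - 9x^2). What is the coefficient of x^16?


The coefficient of x^(2m) in 1/(1 - 9x^2) is 9^m.
With n = 16 = 2*8, the coefficient is 9^8 = 43046721.

43046721


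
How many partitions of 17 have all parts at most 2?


Using the generating function (1-x)^(-1)(1-x^2)^(-1),
the coefficient of x^17 counts these restricted partitions.
Result = 9

9


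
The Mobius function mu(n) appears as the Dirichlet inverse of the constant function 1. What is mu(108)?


108 has a squared prime factor, so mu(108) = 0.
Factorization reveals a repeated prime.

0


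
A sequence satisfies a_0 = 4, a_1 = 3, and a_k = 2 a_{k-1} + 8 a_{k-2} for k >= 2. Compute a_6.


The characteristic equation is t^2 - 2 t - 8 = 0, with roots r_1 = 4 and r_2 = -2 (so c_1 = r_1 + r_2, c_2 = -r_1 r_2 as required).
One can use the closed form a_n = A r_1^n + B r_2^n, but direct iteration is more reliable:
a_0 = 4, a_1 = 3, a_2 = 38, a_3 = 100, a_4 = 504, a_5 = 1808, a_6 = 7648.
So a_6 = 7648.

7648


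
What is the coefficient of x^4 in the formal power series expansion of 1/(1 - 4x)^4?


The general identity 1/(1 - c x)^r = sum_{k>=0} c^k C(k + r - 1, r - 1) x^k follows by substituting y = c x into 1/(1 - y)^r = sum_{k>=0} C(k + r - 1, r - 1) y^k.
For c = 4, r = 4, k = 4:
4^4 * C(7, 3) = 256 * 35 = 8960.

8960
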